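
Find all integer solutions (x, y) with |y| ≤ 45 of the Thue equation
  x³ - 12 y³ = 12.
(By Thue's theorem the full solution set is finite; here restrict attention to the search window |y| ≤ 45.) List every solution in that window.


The equation is x³ - 12y³ = 12. For fixed y, x³ = 12·y³ + 12, so a solution requires the RHS to be a perfect cube.
Strategy: iterate y from -45 to 45, compute RHS = 12·y³ + 12, and check whether it is a (positive or negative) perfect cube.
Check small values of y:
  y = 0: RHS = 12 is not a perfect cube.
  y = 1: RHS = 24 is not a perfect cube.
  y = -1: RHS = 0 = (0)³ ⇒ x = 0 works.
  y = 2: RHS = 108 is not a perfect cube.
  y = -2: RHS = -84 is not a perfect cube.
  y = 3: RHS = 336 is not a perfect cube.
  y = -3: RHS = -312 is not a perfect cube.
Continuing the search up to |y| = 45 finds no further solutions beyond those listed.
Collected solutions: (0, -1).

Solutions (with |y| ≤ 45): (0, -1).


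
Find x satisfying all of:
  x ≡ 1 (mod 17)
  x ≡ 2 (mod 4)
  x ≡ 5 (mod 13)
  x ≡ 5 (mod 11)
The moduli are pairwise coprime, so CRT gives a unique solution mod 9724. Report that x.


Product of moduli M = 17 · 4 · 13 · 11 = 9724.
Merge one congruence at a time:
  Start: x ≡ 1 (mod 17).
  Combine with x ≡ 2 (mod 4); new modulus lcm = 68.
    Write x = 1 + 17·t and substitute into x ≡ 2 (mod 4): 17·t ≡ 2 − 1 = 1 (mod 4).
    Reduce coefficients mod 4: 1·t ≡ 1 (mod 4).
    So t ≡ 1 (mod 4).
    Then x = 1 + 17·1 = 18, valid modulo lcm(17, 4) = 68: x ≡ 18 (mod 68).
  Combine with x ≡ 5 (mod 13); new modulus lcm = 884.
    Write x = 18 + 68·t and substitute into x ≡ 5 (mod 13): 68·t ≡ 5 − 18 = -13 (mod 13).
    Reduce coefficients mod 13: 3·t ≡ 0 (mod 13).
    The inverse of 3 mod 13 is 9 (since 3·9 = 27 = 2·13 + 1), so t ≡ 9·0 = 0 ≡ 0 (mod 13).
    Then x = 18 + 68·0 = 18, valid modulo lcm(68, 13) = 884: x ≡ 18 (mod 884).
  Combine with x ≡ 5 (mod 11); new modulus lcm = 9724.
    Write x = 18 + 884·t and substitute into x ≡ 5 (mod 11): 884·t ≡ 5 − 18 = -13 (mod 11).
    Reduce coefficients mod 11: 4·t ≡ 9 (mod 11).
    The inverse of 4 mod 11 is 3 (since 4·3 = 12 = 1·11 + 1), so t ≡ 3·9 = 27 ≡ 5 (mod 11).
    Then x = 18 + 884·5 = 4438, valid modulo lcm(884, 11) = 9724: x ≡ 4438 (mod 9724).
Verify against each original: 4438 mod 17 = 1, 4438 mod 4 = 2, 4438 mod 13 = 5, 4438 mod 11 = 5.

x ≡ 4438 (mod 9724).


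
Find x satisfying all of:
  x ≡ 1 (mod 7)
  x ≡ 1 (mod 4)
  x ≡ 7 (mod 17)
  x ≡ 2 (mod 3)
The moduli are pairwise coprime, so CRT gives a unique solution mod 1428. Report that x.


Product of moduli M = 7 · 4 · 17 · 3 = 1428.
Merge one congruence at a time:
  Start: x ≡ 1 (mod 7).
  Combine with x ≡ 1 (mod 4); new modulus lcm = 28.
    Write x = 1 + 7·t and substitute into x ≡ 1 (mod 4): 7·t ≡ 1 − 1 = 0 (mod 4).
    Reduce coefficients mod 4: 3·t ≡ 0 (mod 4).
    The inverse of 3 mod 4 is 3 (since 3·3 = 9 = 2·4 + 1), so t ≡ 3·0 = 0 ≡ 0 (mod 4).
    Then x = 1 + 7·0 = 1, valid modulo lcm(7, 4) = 28: x ≡ 1 (mod 28).
  Combine with x ≡ 7 (mod 17); new modulus lcm = 476.
    Write x = 1 + 28·t and substitute into x ≡ 7 (mod 17): 28·t ≡ 7 − 1 = 6 (mod 17).
    Reduce coefficients mod 17: 11·t ≡ 6 (mod 17).
    The inverse of 11 mod 17 is 14 (since 11·14 = 154 = 9·17 + 1), so t ≡ 14·6 = 84 ≡ 16 (mod 17).
    Then x = 1 + 28·16 = 449, valid modulo lcm(28, 17) = 476: x ≡ 449 (mod 476).
  Combine with x ≡ 2 (mod 3); new modulus lcm = 1428.
    Write x = 449 + 476·t and substitute into x ≡ 2 (mod 3): 476·t ≡ 2 − 449 = -447 (mod 3).
    Reduce coefficients mod 3: 2·t ≡ 0 (mod 3).
    The inverse of 2 mod 3 is 2 (since 2·2 = 4 = 1·3 + 1), so t ≡ 2·0 = 0 ≡ 0 (mod 3).
    Then x = 449 + 476·0 = 449, valid modulo lcm(476, 3) = 1428: x ≡ 449 (mod 1428).
Verify against each original: 449 mod 7 = 1, 449 mod 4 = 1, 449 mod 17 = 7, 449 mod 3 = 2.

x ≡ 449 (mod 1428).


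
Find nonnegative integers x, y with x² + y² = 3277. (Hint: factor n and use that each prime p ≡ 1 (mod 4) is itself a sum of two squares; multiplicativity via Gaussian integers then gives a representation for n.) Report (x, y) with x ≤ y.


Step 1: Factor n = 3277 = 29 · 113.
Step 2: Check the mod-4 condition on each prime factor: 29 ≡ 1 (mod 4), exponent 1; 113 ≡ 1 (mod 4), exponent 1.
All primes ≡ 3 (mod 4) appear to even exponent (or don't appear), so by the two-squares theorem n IS expressible as a sum of two squares.
Step 3: Build a representation. Here n = 29 · 113 is a product of primes ≡ 1 (mod 4). Each prime p ≡ 1 (mod 4) is itself a sum of two squares; find a² by testing p − a² for a perfect square:
  29: 29 − 1² = 28, 29 − 2² = 25 = 5² ⇒ 29 = 2² + 5².
  113: 113 − 1² = 112, 113 − 2² = 109, 113 − 3² = 104, 113 − 4² = 97, 113 − 5² = 88, 113 − 6² = 77, 113 − 7² = 64 = 8² ⇒ 113 = 7² + 8².
  Combine using the Brahmagupta–Fibonacci identity (a² + b²)(c² + d²) = (ac − bd)² + (ad + bc)² = (ac + bd)² + (ad − bc)²:
  29 · 113 = 3277: from (2² + 5²)(7² + 8²), take (2·7 − 5·8, 2·8 + 5·7) = (14 − 40, 16 + 35) = (-26, 51); dropping signs (only squares matter) gives (26, 51); check 26² + 51² = 676 + 2601 = 3277 ✓.
Step 4: Order so x ≤ y and verify: 26² + 51² = 676 + 2601 = 3277 = n. ✓

n = 3277 = 26² + 51² (one valid representation with x ≤ y).


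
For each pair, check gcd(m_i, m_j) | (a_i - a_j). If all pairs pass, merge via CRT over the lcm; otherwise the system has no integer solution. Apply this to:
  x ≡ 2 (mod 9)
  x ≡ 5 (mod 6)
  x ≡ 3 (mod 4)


Moduli 9, 6, 4 are not pairwise coprime, so CRT works modulo lcm(m_i) when all pairwise compatibility conditions hold.
Pairwise compatibility: gcd(m_i, m_j) must divide a_i - a_j for every pair.
Merge one congruence at a time:
  Start: x ≡ 2 (mod 9).
  Combine with x ≡ 5 (mod 6): gcd(9, 6) = 3; 5 - 2 = 3, which IS divisible by 3, so compatible.
    Write x = 2 + 9·t and substitute into x ≡ 5 (mod 6): 9·t ≡ 5 − 2 = 3 (mod 6).
    Divide the congruence (and modulus) by g = 3: 3·t ≡ 1 (mod 2).
    Reduce coefficients mod 2: 1·t ≡ 1 (mod 2).
    So t ≡ 1 (mod 2).
    Then x = 2 + 9·1 = 11, valid modulo lcm(9, 6) = 18: x ≡ 11 (mod 18).
  Combine with x ≡ 3 (mod 4): gcd(18, 4) = 2; 3 - 11 = -8, which IS divisible by 2, so compatible.
    Write x = 11 + 18·t and substitute into x ≡ 3 (mod 4): 18·t ≡ 3 − 11 = -8 (mod 4).
    Divide the congruence (and modulus) by g = 2: 9·t ≡ -4 (mod 2).
    Reduce coefficients mod 2: 1·t ≡ 0 (mod 2).
    So t ≡ 0 (mod 2).
    Then x = 11 + 18·0 = 11, valid modulo lcm(18, 4) = 36: x ≡ 11 (mod 36).
Verify: 11 mod 9 = 2, 11 mod 6 = 5, 11 mod 4 = 3.

x ≡ 11 (mod 36).


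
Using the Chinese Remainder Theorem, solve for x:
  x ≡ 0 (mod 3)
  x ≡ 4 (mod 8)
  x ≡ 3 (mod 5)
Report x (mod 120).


Moduli 3, 8, 5 are pairwise coprime; by CRT there is a unique solution modulo M = 3 · 8 · 5 = 120.
Solve pairwise, accumulating the modulus:
  Start with x ≡ 0 (mod 3).
  Combine with x ≡ 4 (mod 8): since gcd(3, 8) = 1, we get a unique residue mod 24.
    Write x = 0 + 3·t and substitute into x ≡ 4 (mod 8): 3·t ≡ 4 − 0 = 4 (mod 8).
    The inverse of 3 mod 8 is 3 (since 3·3 = 9 = 1·8 + 1), so t ≡ 3·4 = 12 ≡ 4 (mod 8).
    Then x = 0 + 3·4 = 12, valid modulo lcm(3, 8) = 24: x ≡ 12 (mod 24).
  Combine with x ≡ 3 (mod 5): since gcd(24, 5) = 1, we get a unique residue mod 120.
    Write x = 12 + 24·t and substitute into x ≡ 3 (mod 5): 24·t ≡ 3 − 12 = -9 (mod 5).
    Reduce coefficients mod 5: 4·t ≡ 1 (mod 5).
    The inverse of 4 mod 5 is 4 (since 4·4 = 16 = 3·5 + 1), so t ≡ 4·1 = 4 ≡ 4 (mod 5).
    Then x = 12 + 24·4 = 108, valid modulo lcm(24, 5) = 120: x ≡ 108 (mod 120).
Verify: 108 mod 3 = 0 ✓, 108 mod 8 = 4 ✓, 108 mod 5 = 3 ✓.

x ≡ 108 (mod 120).


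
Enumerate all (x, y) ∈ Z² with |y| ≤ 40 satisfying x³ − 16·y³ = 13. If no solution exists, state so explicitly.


The equation is x³ - 16y³ = 13. For fixed y, x³ = 16·y³ + 13, so a solution requires the RHS to be a perfect cube.
Strategy: iterate y from -40 to 40, compute RHS = 16·y³ + 13, and check whether it is a (positive or negative) perfect cube.
Check small values of y:
  y = 0: RHS = 13 is not a perfect cube.
  y = 1: RHS = 29 is not a perfect cube.
  y = -1: RHS = -3 is not a perfect cube.
  y = 2: RHS = 141 is not a perfect cube.
  y = -2: RHS = -115 is not a perfect cube.
  y = 3: RHS = 445 is not a perfect cube.
  y = -3: RHS = -419 is not a perfect cube.
Continuing the search up to |y| = 40 finds no solutions either.
No (x, y) in the scanned range satisfies the equation.

No integer solutions with |y| ≤ 40.


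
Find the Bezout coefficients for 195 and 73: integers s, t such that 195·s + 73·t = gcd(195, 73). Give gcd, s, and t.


Euclidean algorithm on (195, 73) — divide until remainder is 0:
  195 = 2 · 73 + 49
  73 = 1 · 49 + 24
  49 = 2 · 24 + 1
  24 = 24 · 1 + 0
gcd(195, 73) = 1.
Track Bezout coefficients alongside the remainders: start with r₀ = 195 = a·1 + b·0 (s = 1, t = 0) and r₁ = 73 = a·0 + b·1 (s = 0, t = 1); each new remainder r_{k+1} = r_{k-1} − q_k·r_k inherits s_{k+1} = s_{k-1} − q_k·s_k, t_{k+1} = t_{k-1} − q_k·t_k, so r_k = a·s_k + b·t_k at every step:
  q = 2: r = 49, s = 1 − 2·0 = 1, t = 0 − 2·1 = -2  (check: 195·1 + 73·(-2) = 49)
  q = 1: r = 24, s = 0 − 1·1 = -1, t = 1 − 1·(-2) = 3  (check: 195·(-1) + 73·3 = 24)
  q = 2: r = 1, s = 1 − 2·(-1) = 3, t = -2 − 2·3 = -8  (check: 195·3 + 73·(-8) = 1)
The row with r = 1 (the gcd) gives the Bezout coefficients s = 3, t = -8.
Result: 195 · (3) + 73 · (-8) = 1.

gcd(195, 73) = 1; s = 3, t = -8 (check: 195·3 + 73·(-8) = 1).


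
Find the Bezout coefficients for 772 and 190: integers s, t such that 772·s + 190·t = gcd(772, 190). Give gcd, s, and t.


Euclidean algorithm on (772, 190) — divide until remainder is 0:
  772 = 4 · 190 + 12
  190 = 15 · 12 + 10
  12 = 1 · 10 + 2
  10 = 5 · 2 + 0
gcd(772, 190) = 2.
Track Bezout coefficients alongside the remainders: start with r₀ = 772 = a·1 + b·0 (s = 1, t = 0) and r₁ = 190 = a·0 + b·1 (s = 0, t = 1); each new remainder r_{k+1} = r_{k-1} − q_k·r_k inherits s_{k+1} = s_{k-1} − q_k·s_k, t_{k+1} = t_{k-1} − q_k·t_k, so r_k = a·s_k + b·t_k at every step:
  q = 4: r = 12, s = 1 − 4·0 = 1, t = 0 − 4·1 = -4  (check: 772·1 + 190·(-4) = 12)
  q = 15: r = 10, s = 0 − 15·1 = -15, t = 1 − 15·(-4) = 61  (check: 772·(-15) + 190·61 = 10)
  q = 1: r = 2, s = 1 − 1·(-15) = 16, t = -4 − 1·61 = -65  (check: 772·16 + 190·(-65) = 2)
The row with r = 2 (the gcd) gives the Bezout coefficients s = 16, t = -65.
Result: 772 · (16) + 190 · (-65) = 2.

gcd(772, 190) = 2; s = 16, t = -65 (check: 772·16 + 190·(-65) = 2).


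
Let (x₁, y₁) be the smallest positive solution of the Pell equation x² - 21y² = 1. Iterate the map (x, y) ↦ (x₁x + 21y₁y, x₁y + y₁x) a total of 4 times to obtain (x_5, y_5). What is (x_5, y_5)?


Step 1: Find the fundamental solution (x₁, y₁) of x² - 21y² = 1.
  Expand √21 as a continued fraction. a₀ = ⌊√21⌋ = 4; iterate m_{k+1} = d_k·a_k − m_k, d_{k+1} = (21 − m_{k+1}²)/d_k, a_{k+1} = ⌊(a₀ + m_{k+1})/d_{k+1}⌋ (starting m₀ = 0, d₀ = 1), with convergents p_k = a_k·p_{k-1} + p_{k-2}, q_k = a_k·q_{k-1} + q_{k-2} (p₋₁ = 1, q₋₁ = 0):
  k = 0: a₀ = 4; p₀/q₀ = 4/1; p₀² − 21·q₀² = 16 − 21 = -5.
  k = 1: m = 4, d = 5, a = ⌊(4 + 4)/5⌋ = 1; p/q = (1·4 + 1)/(1·1 + 0) = 5/1; p² − 21·q² = 25 − 21 = 4.
  k = 2: m = 1, d = 4, a = ⌊(4 + 1)/4⌋ = 1; p/q = (1·5 + 4)/(1·1 + 1) = 9/2; p² − 21·q² = 81 − 84 = -3.
  k = 3: m = 3, d = 3, a = ⌊(4 + 3)/3⌋ = 2; p/q = (2·9 + 5)/(2·2 + 1) = 23/5; p² − 21·q² = 529 − 525 = 4.
  k = 4: m = 3, d = 4, a = ⌊(4 + 3)/4⌋ = 1; p/q = (1·23 + 9)/(1·5 + 2) = 32/7; p² − 21·q² = 1024 − 1029 = -5.
  k = 5: m = 1, d = 5, a = ⌊(4 + 1)/5⌋ = 1; p/q = (1·32 + 23)/(1·7 + 5) = 55/12; p² − 21·q² = 3025 − 3024 = 1.
  The first convergent with p² − 21·q² = 1 gives the fundamental solution (x₁, y₁) = (55, 12).
Step 2: Apply the recurrence (x_{n+1}, y_{n+1}) = (x₁x_n + 21y₁y_n, x₁y_n + y₁x_n) repeatedly.
  From (x_1, y_1) = (55, 12): x_2 = 55·55 + 21·12·12 = 6049; y_2 = 55·12 + 12·55 = 1320.
  From (x_2, y_2) = (6049, 1320): x_3 = 55·6049 + 21·12·1320 = 665335; y_3 = 55·1320 + 12·6049 = 145188.
  From (x_3, y_3) = (665335, 145188): x_4 = 55·665335 + 21·12·145188 = 73180801; y_4 = 55·145188 + 12·665335 = 15969360.
  From (x_4, y_4) = (73180801, 15969360): x_5 = 55·73180801 + 21·12·15969360 = 8049222775; y_5 = 55·15969360 + 12·73180801 = 1756484412.
Step 3: Verify x_5² - 21·y_5² = 64789987281578700625 - 64789987281578700624 = 1 (should be 1). ✓

(x_1, y_1) = (55, 12); (x_5, y_5) = (8049222775, 1756484412).


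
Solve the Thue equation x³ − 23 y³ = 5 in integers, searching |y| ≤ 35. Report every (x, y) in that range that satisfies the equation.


The equation is x³ - 23y³ = 5. For fixed y, x³ = 23·y³ + 5, so a solution requires the RHS to be a perfect cube.
Strategy: iterate y from -35 to 35, compute RHS = 23·y³ + 5, and check whether it is a (positive or negative) perfect cube.
Check small values of y:
  y = 0: RHS = 5 is not a perfect cube.
  y = 1: RHS = 28 is not a perfect cube.
  y = -1: RHS = -18 is not a perfect cube.
  y = 2: RHS = 189 is not a perfect cube.
  y = -2: RHS = -179 is not a perfect cube.
  y = 3: RHS = 626 is not a perfect cube.
  y = -3: RHS = -616 is not a perfect cube.
Continuing the search up to |y| = 35 finds no solutions either.
No (x, y) in the scanned range satisfies the equation.

No integer solutions with |y| ≤ 35.


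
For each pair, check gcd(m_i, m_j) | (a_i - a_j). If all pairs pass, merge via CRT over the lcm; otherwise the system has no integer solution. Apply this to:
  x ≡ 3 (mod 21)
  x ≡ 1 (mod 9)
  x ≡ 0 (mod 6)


Moduli 21, 9, 6 are not pairwise coprime, so CRT works modulo lcm(m_i) when all pairwise compatibility conditions hold.
Pairwise compatibility: gcd(m_i, m_j) must divide a_i - a_j for every pair.
Merge one congruence at a time:
  Start: x ≡ 3 (mod 21).
  Combine with x ≡ 1 (mod 9): gcd(21, 9) = 3, and 1 - 3 = -2 is NOT divisible by 3.
    ⇒ system is inconsistent (no integer solution).

No solution (the system is inconsistent).


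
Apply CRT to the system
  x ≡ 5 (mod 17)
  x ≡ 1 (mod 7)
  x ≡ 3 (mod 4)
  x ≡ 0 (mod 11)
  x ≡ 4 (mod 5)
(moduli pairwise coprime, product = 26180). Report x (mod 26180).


Product of moduli M = 17 · 7 · 4 · 11 · 5 = 26180.
Merge one congruence at a time:
  Start: x ≡ 5 (mod 17).
  Combine with x ≡ 1 (mod 7); new modulus lcm = 119.
    Write x = 5 + 17·t and substitute into x ≡ 1 (mod 7): 17·t ≡ 1 − 5 = -4 (mod 7).
    Reduce coefficients mod 7: 3·t ≡ 3 (mod 7).
    The inverse of 3 mod 7 is 5 (since 3·5 = 15 = 2·7 + 1), so t ≡ 5·3 = 15 ≡ 1 (mod 7).
    Then x = 5 + 17·1 = 22, valid modulo lcm(17, 7) = 119: x ≡ 22 (mod 119).
  Combine with x ≡ 3 (mod 4); new modulus lcm = 476.
    Write x = 22 + 119·t and substitute into x ≡ 3 (mod 4): 119·t ≡ 3 − 22 = -19 (mod 4).
    Reduce coefficients mod 4: 3·t ≡ 1 (mod 4).
    The inverse of 3 mod 4 is 3 (since 3·3 = 9 = 2·4 + 1), so t ≡ 3·1 = 3 ≡ 3 (mod 4).
    Then x = 22 + 119·3 = 379, valid modulo lcm(119, 4) = 476: x ≡ 379 (mod 476).
  Combine with x ≡ 0 (mod 11); new modulus lcm = 5236.
    Write x = 379 + 476·t and substitute into x ≡ 0 (mod 11): 476·t ≡ 0 − 379 = -379 (mod 11).
    Reduce coefficients mod 11: 3·t ≡ 6 (mod 11).
    The inverse of 3 mod 11 is 4 (since 3·4 = 12 = 1·11 + 1), so t ≡ 4·6 = 24 ≡ 2 (mod 11).
    Then x = 379 + 476·2 = 1331, valid modulo lcm(476, 11) = 5236: x ≡ 1331 (mod 5236).
  Combine with x ≡ 4 (mod 5); new modulus lcm = 26180.
    Write x = 1331 + 5236·t and substitute into x ≡ 4 (mod 5): 5236·t ≡ 4 − 1331 = -1327 (mod 5).
    Reduce coefficients mod 5: 1·t ≡ 3 (mod 5).
    So t ≡ 3 (mod 5).
    Then x = 1331 + 5236·3 = 17039, valid modulo lcm(5236, 5) = 26180: x ≡ 17039 (mod 26180).
Verify against each original: 17039 mod 17 = 5, 17039 mod 7 = 1, 17039 mod 4 = 3, 17039 mod 11 = 0, 17039 mod 5 = 4.

x ≡ 17039 (mod 26180).


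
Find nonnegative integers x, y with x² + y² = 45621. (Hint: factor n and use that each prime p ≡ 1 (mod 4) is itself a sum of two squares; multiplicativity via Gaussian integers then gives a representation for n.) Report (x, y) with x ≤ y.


Step 1: Factor n = 45621 = 3^2 · 37 · 137.
Step 2: Check the mod-4 condition on each prime factor: 3 ≡ 3 (mod 4), exponent 2 (must be even); 37 ≡ 1 (mod 4), exponent 1; 137 ≡ 1 (mod 4), exponent 1.
All primes ≡ 3 (mod 4) appear to even exponent (or don't appear), so by the two-squares theorem n IS expressible as a sum of two squares.
Step 3: Build a representation. Group n = k² · m with k = 3 and m = 37 · 137 = 5069 (a product of primes ≡ 1 (mod 4)); a representation of m scales to one of n via (k·x)² + (k·y)² = k²(x² + y²). Each prime p ≡ 1 (mod 4) is itself a sum of two squares; find a² by testing p − a² for a perfect square:
  37: 37 − 1² = 36 = 6² ⇒ 37 = 1² + 6².
  137: 137 − 1² = 136, 137 − 2² = 133, 137 − 3² = 128, 137 − 4² = 121 = 11² ⇒ 137 = 4² + 11².
  Combine using the Brahmagupta–Fibonacci identity (a² + b²)(c² + d²) = (ac − bd)² + (ad + bc)² = (ac + bd)² + (ad − bc)²:
  37 · 137 = 5069: from (1² + 6²)(4² + 11²), take (1·4 − 6·11, 1·11 + 6·4) = (4 − 66, 11 + 24) = (-62, 35); dropping signs (only squares matter) gives (62, 35); check 62² + 35² = 3844 + 1225 = 5069 ✓.
  Scale by k = 3: (3·62, 3·35) = (186, 105).
Step 4: Order so x ≤ y and verify: 105² + 186² = 11025 + 34596 = 45621 = n. ✓

n = 45621 = 105² + 186² (one valid representation with x ≤ y).


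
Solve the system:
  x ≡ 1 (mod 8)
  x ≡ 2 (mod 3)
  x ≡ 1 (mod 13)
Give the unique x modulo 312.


Moduli 8, 3, 13 are pairwise coprime; by CRT there is a unique solution modulo M = 8 · 3 · 13 = 312.
Solve pairwise, accumulating the modulus:
  Start with x ≡ 1 (mod 8).
  Combine with x ≡ 2 (mod 3): since gcd(8, 3) = 1, we get a unique residue mod 24.
    Write x = 1 + 8·t and substitute into x ≡ 2 (mod 3): 8·t ≡ 2 − 1 = 1 (mod 3).
    Reduce coefficients mod 3: 2·t ≡ 1 (mod 3).
    The inverse of 2 mod 3 is 2 (since 2·2 = 4 = 1·3 + 1), so t ≡ 2·1 = 2 ≡ 2 (mod 3).
    Then x = 1 + 8·2 = 17, valid modulo lcm(8, 3) = 24: x ≡ 17 (mod 24).
  Combine with x ≡ 1 (mod 13): since gcd(24, 13) = 1, we get a unique residue mod 312.
    Write x = 17 + 24·t and substitute into x ≡ 1 (mod 13): 24·t ≡ 1 − 17 = -16 (mod 13).
    Reduce coefficients mod 13: 11·t ≡ 10 (mod 13).
    The inverse of 11 mod 13 is 6 (since 11·6 = 66 = 5·13 + 1), so t ≡ 6·10 = 60 ≡ 8 (mod 13).
    Then x = 17 + 24·8 = 209, valid modulo lcm(24, 13) = 312: x ≡ 209 (mod 312).
Verify: 209 mod 8 = 1 ✓, 209 mod 3 = 2 ✓, 209 mod 13 = 1 ✓.

x ≡ 209 (mod 312).


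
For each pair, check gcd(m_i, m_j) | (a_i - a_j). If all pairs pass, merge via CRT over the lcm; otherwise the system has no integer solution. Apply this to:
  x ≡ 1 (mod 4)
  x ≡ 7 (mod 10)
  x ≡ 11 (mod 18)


Moduli 4, 10, 18 are not pairwise coprime, so CRT works modulo lcm(m_i) when all pairwise compatibility conditions hold.
Pairwise compatibility: gcd(m_i, m_j) must divide a_i - a_j for every pair.
Merge one congruence at a time:
  Start: x ≡ 1 (mod 4).
  Combine with x ≡ 7 (mod 10): gcd(4, 10) = 2; 7 - 1 = 6, which IS divisible by 2, so compatible.
    Write x = 1 + 4·t and substitute into x ≡ 7 (mod 10): 4·t ≡ 7 − 1 = 6 (mod 10).
    Divide the congruence (and modulus) by g = 2: 2·t ≡ 3 (mod 5).
    The inverse of 2 mod 5 is 3 (since 2·3 = 6 = 1·5 + 1), so t ≡ 3·3 = 9 ≡ 4 (mod 5).
    Then x = 1 + 4·4 = 17, valid modulo lcm(4, 10) = 20: x ≡ 17 (mod 20).
  Combine with x ≡ 11 (mod 18): gcd(20, 18) = 2; 11 - 17 = -6, which IS divisible by 2, so compatible.
    Write x = 17 + 20·t and substitute into x ≡ 11 (mod 18): 20·t ≡ 11 − 17 = -6 (mod 18).
    Divide the congruence (and modulus) by g = 2: 10·t ≡ -3 (mod 9).
    Reduce coefficients mod 9: 1·t ≡ 6 (mod 9).
    So t ≡ 6 (mod 9).
    Then x = 17 + 20·6 = 137, valid modulo lcm(20, 18) = 180: x ≡ 137 (mod 180).
Verify: 137 mod 4 = 1, 137 mod 10 = 7, 137 mod 18 = 11.

x ≡ 137 (mod 180).


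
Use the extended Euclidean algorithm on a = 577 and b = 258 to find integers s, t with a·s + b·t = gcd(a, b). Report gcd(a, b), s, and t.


Euclidean algorithm on (577, 258) — divide until remainder is 0:
  577 = 2 · 258 + 61
  258 = 4 · 61 + 14
  61 = 4 · 14 + 5
  14 = 2 · 5 + 4
  5 = 1 · 4 + 1
  4 = 4 · 1 + 0
gcd(577, 258) = 1.
Track Bezout coefficients alongside the remainders: start with r₀ = 577 = a·1 + b·0 (s = 1, t = 0) and r₁ = 258 = a·0 + b·1 (s = 0, t = 1); each new remainder r_{k+1} = r_{k-1} − q_k·r_k inherits s_{k+1} = s_{k-1} − q_k·s_k, t_{k+1} = t_{k-1} − q_k·t_k, so r_k = a·s_k + b·t_k at every step:
  q = 2: r = 61, s = 1 − 2·0 = 1, t = 0 − 2·1 = -2  (check: 577·1 + 258·(-2) = 61)
  q = 4: r = 14, s = 0 − 4·1 = -4, t = 1 − 4·(-2) = 9  (check: 577·(-4) + 258·9 = 14)
  q = 4: r = 5, s = 1 − 4·(-4) = 17, t = -2 − 4·9 = -38  (check: 577·17 + 258·(-38) = 5)
  q = 2: r = 4, s = -4 − 2·17 = -38, t = 9 − 2·(-38) = 85  (check: 577·(-38) + 258·85 = 4)
  q = 1: r = 1, s = 17 − 1·(-38) = 55, t = -38 − 1·85 = -123  (check: 577·55 + 258·(-123) = 1)
The row with r = 1 (the gcd) gives the Bezout coefficients s = 55, t = -123.
Result: 577 · (55) + 258 · (-123) = 1.

gcd(577, 258) = 1; s = 55, t = -123 (check: 577·55 + 258·(-123) = 1).


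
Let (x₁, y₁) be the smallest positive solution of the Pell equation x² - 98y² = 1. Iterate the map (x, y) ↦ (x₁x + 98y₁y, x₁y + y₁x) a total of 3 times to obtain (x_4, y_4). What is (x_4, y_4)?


Step 1: Find the fundamental solution (x₁, y₁) of x² - 98y² = 1.
  Expand √98 as a continued fraction. a₀ = ⌊√98⌋ = 9; iterate m_{k+1} = d_k·a_k − m_k, d_{k+1} = (98 − m_{k+1}²)/d_k, a_{k+1} = ⌊(a₀ + m_{k+1})/d_{k+1}⌋ (starting m₀ = 0, d₀ = 1), with convergents p_k = a_k·p_{k-1} + p_{k-2}, q_k = a_k·q_{k-1} + q_{k-2} (p₋₁ = 1, q₋₁ = 0):
  k = 0: a₀ = 9; p₀/q₀ = 9/1; p₀² − 98·q₀² = 81 − 98 = -17.
  k = 1: m = 9, d = 17, a = ⌊(9 + 9)/17⌋ = 1; p/q = (1·9 + 1)/(1·1 + 0) = 10/1; p² − 98·q² = 100 − 98 = 2.
  k = 2: m = 8, d = 2, a = ⌊(9 + 8)/2⌋ = 8; p/q = (8·10 + 9)/(8·1 + 1) = 89/9; p² − 98·q² = 7921 − 7938 = -17.
  k = 3: m = 8, d = 17, a = ⌊(9 + 8)/17⌋ = 1; p/q = (1·89 + 10)/(1·9 + 1) = 99/10; p² − 98·q² = 9801 − 9800 = 1.
  The first convergent with p² − 98·q² = 1 gives the fundamental solution (x₁, y₁) = (99, 10).
Step 2: Apply the recurrence (x_{n+1}, y_{n+1}) = (x₁x_n + 98y₁y_n, x₁y_n + y₁x_n) repeatedly.
  From (x_1, y_1) = (99, 10): x_2 = 99·99 + 98·10·10 = 19601; y_2 = 99·10 + 10·99 = 1980.
  From (x_2, y_2) = (19601, 1980): x_3 = 99·19601 + 98·10·1980 = 3880899; y_3 = 99·1980 + 10·19601 = 392030.
  From (x_3, y_3) = (3880899, 392030): x_4 = 99·3880899 + 98·10·392030 = 768398401; y_4 = 99·392030 + 10·3880899 = 77619960.
Step 3: Verify x_4² - 98·y_4² = 590436102659356801 - 590436102659356800 = 1 (should be 1). ✓

(x_1, y_1) = (99, 10); (x_4, y_4) = (768398401, 77619960).


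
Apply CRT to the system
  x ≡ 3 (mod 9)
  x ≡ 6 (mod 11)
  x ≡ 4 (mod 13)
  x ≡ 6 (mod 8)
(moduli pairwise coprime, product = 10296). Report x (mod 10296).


Product of moduli M = 9 · 11 · 13 · 8 = 10296.
Merge one congruence at a time:
  Start: x ≡ 3 (mod 9).
  Combine with x ≡ 6 (mod 11); new modulus lcm = 99.
    Write x = 3 + 9·t and substitute into x ≡ 6 (mod 11): 9·t ≡ 6 − 3 = 3 (mod 11).
    The inverse of 9 mod 11 is 5 (since 9·5 = 45 = 4·11 + 1), so t ≡ 5·3 = 15 ≡ 4 (mod 11).
    Then x = 3 + 9·4 = 39, valid modulo lcm(9, 11) = 99: x ≡ 39 (mod 99).
  Combine with x ≡ 4 (mod 13); new modulus lcm = 1287.
    Write x = 39 + 99·t and substitute into x ≡ 4 (mod 13): 99·t ≡ 4 − 39 = -35 (mod 13).
    Reduce coefficients mod 13: 8·t ≡ 4 (mod 13).
    The inverse of 8 mod 13 is 5 (since 8·5 = 40 = 3·13 + 1), so t ≡ 5·4 = 20 ≡ 7 (mod 13).
    Then x = 39 + 99·7 = 732, valid modulo lcm(99, 13) = 1287: x ≡ 732 (mod 1287).
  Combine with x ≡ 6 (mod 8); new modulus lcm = 10296.
    Write x = 732 + 1287·t and substitute into x ≡ 6 (mod 8): 1287·t ≡ 6 − 732 = -726 (mod 8).
    Reduce coefficients mod 8: 7·t ≡ 2 (mod 8).
    The inverse of 7 mod 8 is 7 (since 7·7 = 49 = 6·8 + 1), so t ≡ 7·2 = 14 ≡ 6 (mod 8).
    Then x = 732 + 1287·6 = 8454, valid modulo lcm(1287, 8) = 10296: x ≡ 8454 (mod 10296).
Verify against each original: 8454 mod 9 = 3, 8454 mod 11 = 6, 8454 mod 13 = 4, 8454 mod 8 = 6.

x ≡ 8454 (mod 10296).


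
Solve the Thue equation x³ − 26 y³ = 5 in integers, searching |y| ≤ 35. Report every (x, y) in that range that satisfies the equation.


The equation is x³ - 26y³ = 5. For fixed y, x³ = 26·y³ + 5, so a solution requires the RHS to be a perfect cube.
Strategy: iterate y from -35 to 35, compute RHS = 26·y³ + 5, and check whether it is a (positive or negative) perfect cube.
Check small values of y:
  y = 0: RHS = 5 is not a perfect cube.
  y = 1: RHS = 31 is not a perfect cube.
  y = -1: RHS = -21 is not a perfect cube.
  y = 2: RHS = 213 is not a perfect cube.
  y = -2: RHS = -203 is not a perfect cube.
  y = 3: RHS = 707 is not a perfect cube.
  y = -3: RHS = -697 is not a perfect cube.
Continuing the search up to |y| = 35 finds no solutions either.
No (x, y) in the scanned range satisfies the equation.

No integer solutions with |y| ≤ 35.


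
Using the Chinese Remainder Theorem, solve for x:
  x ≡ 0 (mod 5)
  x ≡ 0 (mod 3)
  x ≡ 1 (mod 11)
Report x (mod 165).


Moduli 5, 3, 11 are pairwise coprime; by CRT there is a unique solution modulo M = 5 · 3 · 11 = 165.
Solve pairwise, accumulating the modulus:
  Start with x ≡ 0 (mod 5).
  Combine with x ≡ 0 (mod 3): since gcd(5, 3) = 1, we get a unique residue mod 15.
    Write x = 0 + 5·t and substitute into x ≡ 0 (mod 3): 5·t ≡ 0 − 0 = 0 (mod 3).
    Reduce coefficients mod 3: 2·t ≡ 0 (mod 3).
    The inverse of 2 mod 3 is 2 (since 2·2 = 4 = 1·3 + 1), so t ≡ 2·0 = 0 ≡ 0 (mod 3).
    Then x = 0 + 5·0 = 0, valid modulo lcm(5, 3) = 15: x ≡ 0 (mod 15).
  Combine with x ≡ 1 (mod 11): since gcd(15, 11) = 1, we get a unique residue mod 165.
    Write x = 0 + 15·t and substitute into x ≡ 1 (mod 11): 15·t ≡ 1 − 0 = 1 (mod 11).
    Reduce coefficients mod 11: 4·t ≡ 1 (mod 11).
    The inverse of 4 mod 11 is 3 (since 4·3 = 12 = 1·11 + 1), so t ≡ 3·1 = 3 ≡ 3 (mod 11).
    Then x = 0 + 15·3 = 45, valid modulo lcm(15, 11) = 165: x ≡ 45 (mod 165).
Verify: 45 mod 5 = 0 ✓, 45 mod 3 = 0 ✓, 45 mod 11 = 1 ✓.

x ≡ 45 (mod 165).


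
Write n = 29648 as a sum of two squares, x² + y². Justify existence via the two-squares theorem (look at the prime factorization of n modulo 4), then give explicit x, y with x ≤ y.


Step 1: Factor n = 29648 = 2^4 · 17 · 109.
Step 2: Check the mod-4 condition on each prime factor: 2 = 2 (special); 17 ≡ 1 (mod 4), exponent 1; 109 ≡ 1 (mod 4), exponent 1.
All primes ≡ 3 (mod 4) appear to even exponent (or don't appear), so by the two-squares theorem n IS expressible as a sum of two squares.
Step 3: Build a representation. Group n = k² · m with k = 4 and m = 17 · 109 = 1853 (a product of primes ≡ 1 (mod 4)); a representation of m scales to one of n via (k·x)² + (k·y)² = k²(x² + y²). Each prime p ≡ 1 (mod 4) is itself a sum of two squares; find a² by testing p − a² for a perfect square:
  17: 17 − 1² = 16 = 4² ⇒ 17 = 1² + 4².
  109: 109 − 1² = 108, 109 − 2² = 105, 109 − 3² = 100 = 10² ⇒ 109 = 3² + 10².
  Combine using the Brahmagupta–Fibonacci identity (a² + b²)(c² + d²) = (ac − bd)² + (ad + bc)² = (ac + bd)² + (ad − bc)²:
  17 · 109 = 1853: from (1² + 4²)(3² + 10²), take (1·3 − 4·10, 1·10 + 4·3) = (3 − 40, 10 + 12) = (-37, 22); dropping signs (only squares matter) gives (37, 22); check 37² + 22² = 1369 + 484 = 1853 ✓.
  Scale by k = 4: (4·37, 4·22) = (148, 88).
Step 4: Order so x ≤ y and verify: 88² + 148² = 7744 + 21904 = 29648 = n. ✓

n = 29648 = 88² + 148² (one valid representation with x ≤ y).


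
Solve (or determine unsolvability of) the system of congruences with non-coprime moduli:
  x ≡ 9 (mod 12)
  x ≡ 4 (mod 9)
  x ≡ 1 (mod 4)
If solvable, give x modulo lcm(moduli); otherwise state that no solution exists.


Moduli 12, 9, 4 are not pairwise coprime, so CRT works modulo lcm(m_i) when all pairwise compatibility conditions hold.
Pairwise compatibility: gcd(m_i, m_j) must divide a_i - a_j for every pair.
Merge one congruence at a time:
  Start: x ≡ 9 (mod 12).
  Combine with x ≡ 4 (mod 9): gcd(12, 9) = 3, and 4 - 9 = -5 is NOT divisible by 3.
    ⇒ system is inconsistent (no integer solution).

No solution (the system is inconsistent).


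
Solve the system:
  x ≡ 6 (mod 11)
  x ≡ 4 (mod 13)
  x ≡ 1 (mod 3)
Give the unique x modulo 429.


Moduli 11, 13, 3 are pairwise coprime; by CRT there is a unique solution modulo M = 11 · 13 · 3 = 429.
Solve pairwise, accumulating the modulus:
  Start with x ≡ 6 (mod 11).
  Combine with x ≡ 4 (mod 13): since gcd(11, 13) = 1, we get a unique residue mod 143.
    Write x = 6 + 11·t and substitute into x ≡ 4 (mod 13): 11·t ≡ 4 − 6 = -2 (mod 13).
    Reduce coefficients mod 13: 11·t ≡ 11 (mod 13).
    The inverse of 11 mod 13 is 6 (since 11·6 = 66 = 5·13 + 1), so t ≡ 6·11 = 66 ≡ 1 (mod 13).
    Then x = 6 + 11·1 = 17, valid modulo lcm(11, 13) = 143: x ≡ 17 (mod 143).
  Combine with x ≡ 1 (mod 3): since gcd(143, 3) = 1, we get a unique residue mod 429.
    Write x = 17 + 143·t and substitute into x ≡ 1 (mod 3): 143·t ≡ 1 − 17 = -16 (mod 3).
    Reduce coefficients mod 3: 2·t ≡ 2 (mod 3).
    The inverse of 2 mod 3 is 2 (since 2·2 = 4 = 1·3 + 1), so t ≡ 2·2 = 4 ≡ 1 (mod 3).
    Then x = 17 + 143·1 = 160, valid modulo lcm(143, 3) = 429: x ≡ 160 (mod 429).
Verify: 160 mod 11 = 6 ✓, 160 mod 13 = 4 ✓, 160 mod 3 = 1 ✓.

x ≡ 160 (mod 429).


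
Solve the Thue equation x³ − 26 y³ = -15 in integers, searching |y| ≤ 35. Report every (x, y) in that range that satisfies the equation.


The equation is x³ - 26y³ = -15. For fixed y, x³ = 26·y³ − 15, so a solution requires the RHS to be a perfect cube.
Strategy: iterate y from -35 to 35, compute RHS = 26·y³ − 15, and check whether it is a (positive or negative) perfect cube.
Check small values of y:
  y = 0: RHS = -15 is not a perfect cube.
  y = 1: RHS = 11 is not a perfect cube.
  y = -1: RHS = -41 is not a perfect cube.
  y = 2: RHS = 193 is not a perfect cube.
  y = -2: RHS = -223 is not a perfect cube.
  y = 3: RHS = 687 is not a perfect cube.
  y = -3: RHS = -717 is not a perfect cube.
Continuing the search up to |y| = 35 finds no solutions either.
No (x, y) in the scanned range satisfies the equation.

No integer solutions with |y| ≤ 35.


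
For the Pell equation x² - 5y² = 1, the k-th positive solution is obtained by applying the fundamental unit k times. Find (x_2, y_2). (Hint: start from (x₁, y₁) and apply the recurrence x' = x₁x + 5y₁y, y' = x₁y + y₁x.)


Step 1: Find the fundamental solution (x₁, y₁) of x² - 5y² = 1.
  Expand √5 as a continued fraction. a₀ = ⌊√5⌋ = 2; iterate m_{k+1} = d_k·a_k − m_k, d_{k+1} = (5 − m_{k+1}²)/d_k, a_{k+1} = ⌊(a₀ + m_{k+1})/d_{k+1}⌋ (starting m₀ = 0, d₀ = 1), with convergents p_k = a_k·p_{k-1} + p_{k-2}, q_k = a_k·q_{k-1} + q_{k-2} (p₋₁ = 1, q₋₁ = 0):
  k = 0: a₀ = 2; p₀/q₀ = 2/1; p₀² − 5·q₀² = 4 − 5 = -1.
  k = 1: m = 2, d = 1, a = ⌊(2 + 2)/1⌋ = 4; p/q = (4·2 + 1)/(4·1 + 0) = 9/4; p² − 5·q² = 81 − 80 = 1.
  The first convergent with p² − 5·q² = 1 gives the fundamental solution (x₁, y₁) = (9, 4).
Step 2: Apply the recurrence (x_{n+1}, y_{n+1}) = (x₁x_n + 5y₁y_n, x₁y_n + y₁x_n) repeatedly.
  From (x_1, y_1) = (9, 4): x_2 = 9·9 + 5·4·4 = 161; y_2 = 9·4 + 4·9 = 72.
Step 3: Verify x_2² - 5·y_2² = 25921 - 25920 = 1 (should be 1). ✓

(x_1, y_1) = (9, 4); (x_2, y_2) = (161, 72).


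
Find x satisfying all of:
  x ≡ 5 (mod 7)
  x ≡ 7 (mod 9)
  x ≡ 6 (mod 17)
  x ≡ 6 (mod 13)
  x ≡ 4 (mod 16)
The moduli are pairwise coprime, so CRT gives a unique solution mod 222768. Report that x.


Product of moduli M = 7 · 9 · 17 · 13 · 16 = 222768.
Merge one congruence at a time:
  Start: x ≡ 5 (mod 7).
  Combine with x ≡ 7 (mod 9); new modulus lcm = 63.
    Write x = 5 + 7·t and substitute into x ≡ 7 (mod 9): 7·t ≡ 7 − 5 = 2 (mod 9).
    The inverse of 7 mod 9 is 4 (since 7·4 = 28 = 3·9 + 1), so t ≡ 4·2 = 8 ≡ 8 (mod 9).
    Then x = 5 + 7·8 = 61, valid modulo lcm(7, 9) = 63: x ≡ 61 (mod 63).
  Combine with x ≡ 6 (mod 17); new modulus lcm = 1071.
    Write x = 61 + 63·t and substitute into x ≡ 6 (mod 17): 63·t ≡ 6 − 61 = -55 (mod 17).
    Reduce coefficients mod 17: 12·t ≡ 13 (mod 17).
    The inverse of 12 mod 17 is 10 (since 12·10 = 120 = 7·17 + 1), so t ≡ 10·13 = 130 ≡ 11 (mod 17).
    Then x = 61 + 63·11 = 754, valid modulo lcm(63, 17) = 1071: x ≡ 754 (mod 1071).
  Combine with x ≡ 6 (mod 13); new modulus lcm = 13923.
    Write x = 754 + 1071·t and substitute into x ≡ 6 (mod 13): 1071·t ≡ 6 − 754 = -748 (mod 13).
    Reduce coefficients mod 13: 5·t ≡ 6 (mod 13).
    The inverse of 5 mod 13 is 8 (since 5·8 = 40 = 3·13 + 1), so t ≡ 8·6 = 48 ≡ 9 (mod 13).
    Then x = 754 + 1071·9 = 10393, valid modulo lcm(1071, 13) = 13923: x ≡ 10393 (mod 13923).
  Combine with x ≡ 4 (mod 16); new modulus lcm = 222768.
    Write x = 10393 + 13923·t and substitute into x ≡ 4 (mod 16): 13923·t ≡ 4 − 10393 = -10389 (mod 16).
    Reduce coefficients mod 16: 3·t ≡ 11 (mod 16).
    The inverse of 3 mod 16 is 11 (since 3·11 = 33 = 2·16 + 1), so t ≡ 11·11 = 121 ≡ 9 (mod 16).
    Then x = 10393 + 13923·9 = 135700, valid modulo lcm(13923, 16) = 222768: x ≡ 135700 (mod 222768).
Verify against each original: 135700 mod 7 = 5, 135700 mod 9 = 7, 135700 mod 17 = 6, 135700 mod 13 = 6, 135700 mod 16 = 4.

x ≡ 135700 (mod 222768).


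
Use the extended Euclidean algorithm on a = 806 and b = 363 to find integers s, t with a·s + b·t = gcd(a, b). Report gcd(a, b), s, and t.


Euclidean algorithm on (806, 363) — divide until remainder is 0:
  806 = 2 · 363 + 80
  363 = 4 · 80 + 43
  80 = 1 · 43 + 37
  43 = 1 · 37 + 6
  37 = 6 · 6 + 1
  6 = 6 · 1 + 0
gcd(806, 363) = 1.
Track Bezout coefficients alongside the remainders: start with r₀ = 806 = a·1 + b·0 (s = 1, t = 0) and r₁ = 363 = a·0 + b·1 (s = 0, t = 1); each new remainder r_{k+1} = r_{k-1} − q_k·r_k inherits s_{k+1} = s_{k-1} − q_k·s_k, t_{k+1} = t_{k-1} − q_k·t_k, so r_k = a·s_k + b·t_k at every step:
  q = 2: r = 80, s = 1 − 2·0 = 1, t = 0 − 2·1 = -2  (check: 806·1 + 363·(-2) = 80)
  q = 4: r = 43, s = 0 − 4·1 = -4, t = 1 − 4·(-2) = 9  (check: 806·(-4) + 363·9 = 43)
  q = 1: r = 37, s = 1 − 1·(-4) = 5, t = -2 − 1·9 = -11  (check: 806·5 + 363·(-11) = 37)
  q = 1: r = 6, s = -4 − 1·5 = -9, t = 9 − 1·(-11) = 20  (check: 806·(-9) + 363·20 = 6)
  q = 6: r = 1, s = 5 − 6·(-9) = 59, t = -11 − 6·20 = -131  (check: 806·59 + 363·(-131) = 1)
The row with r = 1 (the gcd) gives the Bezout coefficients s = 59, t = -131.
Result: 806 · (59) + 363 · (-131) = 1.

gcd(806, 363) = 1; s = 59, t = -131 (check: 806·59 + 363·(-131) = 1).


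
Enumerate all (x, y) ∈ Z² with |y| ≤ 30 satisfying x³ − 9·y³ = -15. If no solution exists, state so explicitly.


The equation is x³ - 9y³ = -15. For fixed y, x³ = 9·y³ − 15, so a solution requires the RHS to be a perfect cube.
Strategy: iterate y from -30 to 30, compute RHS = 9·y³ − 15, and check whether it is a (positive or negative) perfect cube.
Check small values of y:
  y = 0: RHS = -15 is not a perfect cube.
  y = 1: RHS = -6 is not a perfect cube.
  y = -1: RHS = -24 is not a perfect cube.
  y = 2: RHS = 57 is not a perfect cube.
  y = -2: RHS = -87 is not a perfect cube.
  y = 3: RHS = 228 is not a perfect cube.
  y = -3: RHS = -258 is not a perfect cube.
Continuing the search up to |y| = 30 finds no solutions either.
No (x, y) in the scanned range satisfies the equation.

No integer solutions with |y| ≤ 30.


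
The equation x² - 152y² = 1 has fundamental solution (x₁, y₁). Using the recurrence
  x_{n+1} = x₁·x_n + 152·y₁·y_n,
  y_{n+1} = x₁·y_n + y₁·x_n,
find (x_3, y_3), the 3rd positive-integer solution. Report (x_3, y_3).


Step 1: Find the fundamental solution (x₁, y₁) of x² - 152y² = 1.
  Expand √152 as a continued fraction. a₀ = ⌊√152⌋ = 12; iterate m_{k+1} = d_k·a_k − m_k, d_{k+1} = (152 − m_{k+1}²)/d_k, a_{k+1} = ⌊(a₀ + m_{k+1})/d_{k+1}⌋ (starting m₀ = 0, d₀ = 1), with convergents p_k = a_k·p_{k-1} + p_{k-2}, q_k = a_k·q_{k-1} + q_{k-2} (p₋₁ = 1, q₋₁ = 0):
  k = 0: a₀ = 12; p₀/q₀ = 12/1; p₀² − 152·q₀² = 144 − 152 = -8.
  k = 1: m = 12, d = 8, a = ⌊(12 + 12)/8⌋ = 3; p/q = (3·12 + 1)/(3·1 + 0) = 37/3; p² − 152·q² = 1369 − 1368 = 1.
  The first convergent with p² − 152·q² = 1 gives the fundamental solution (x₁, y₁) = (37, 3).
Step 2: Apply the recurrence (x_{n+1}, y_{n+1}) = (x₁x_n + 152y₁y_n, x₁y_n + y₁x_n) repeatedly.
  From (x_1, y_1) = (37, 3): x_2 = 37·37 + 152·3·3 = 2737; y_2 = 37·3 + 3·37 = 222.
  From (x_2, y_2) = (2737, 222): x_3 = 37·2737 + 152·3·222 = 202501; y_3 = 37·222 + 3·2737 = 16425.
Step 3: Verify x_3² - 152·y_3² = 41006655001 - 41006655000 = 1 (should be 1). ✓

(x_1, y_1) = (37, 3); (x_3, y_3) = (202501, 16425).


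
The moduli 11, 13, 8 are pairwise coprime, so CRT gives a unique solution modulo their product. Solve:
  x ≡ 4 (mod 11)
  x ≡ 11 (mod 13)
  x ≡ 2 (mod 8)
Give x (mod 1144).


Moduli 11, 13, 8 are pairwise coprime; by CRT there is a unique solution modulo M = 11 · 13 · 8 = 1144.
Solve pairwise, accumulating the modulus:
  Start with x ≡ 4 (mod 11).
  Combine with x ≡ 11 (mod 13): since gcd(11, 13) = 1, we get a unique residue mod 143.
    Write x = 4 + 11·t and substitute into x ≡ 11 (mod 13): 11·t ≡ 11 − 4 = 7 (mod 13).
    The inverse of 11 mod 13 is 6 (since 11·6 = 66 = 5·13 + 1), so t ≡ 6·7 = 42 ≡ 3 (mod 13).
    Then x = 4 + 11·3 = 37, valid modulo lcm(11, 13) = 143: x ≡ 37 (mod 143).
  Combine with x ≡ 2 (mod 8): since gcd(143, 8) = 1, we get a unique residue mod 1144.
    Write x = 37 + 143·t and substitute into x ≡ 2 (mod 8): 143·t ≡ 2 − 37 = -35 (mod 8).
    Reduce coefficients mod 8: 7·t ≡ 5 (mod 8).
    The inverse of 7 mod 8 is 7 (since 7·7 = 49 = 6·8 + 1), so t ≡ 7·5 = 35 ≡ 3 (mod 8).
    Then x = 37 + 143·3 = 466, valid modulo lcm(143, 8) = 1144: x ≡ 466 (mod 1144).
Verify: 466 mod 11 = 4 ✓, 466 mod 13 = 11 ✓, 466 mod 8 = 2 ✓.

x ≡ 466 (mod 1144).


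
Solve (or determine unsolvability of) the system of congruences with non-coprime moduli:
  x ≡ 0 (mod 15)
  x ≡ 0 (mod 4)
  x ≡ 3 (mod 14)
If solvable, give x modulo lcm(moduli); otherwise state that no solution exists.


Moduli 15, 4, 14 are not pairwise coprime, so CRT works modulo lcm(m_i) when all pairwise compatibility conditions hold.
Pairwise compatibility: gcd(m_i, m_j) must divide a_i - a_j for every pair.
Merge one congruence at a time:
  Start: x ≡ 0 (mod 15).
  Combine with x ≡ 0 (mod 4): gcd(15, 4) = 1; 0 - 0 = 0, which IS divisible by 1, so compatible.
    Write x = 0 + 15·t and substitute into x ≡ 0 (mod 4): 15·t ≡ 0 − 0 = 0 (mod 4).
    Reduce coefficients mod 4: 3·t ≡ 0 (mod 4).
    The inverse of 3 mod 4 is 3 (since 3·3 = 9 = 2·4 + 1), so t ≡ 3·0 = 0 ≡ 0 (mod 4).
    Then x = 0 + 15·0 = 0, valid modulo lcm(15, 4) = 60: x ≡ 0 (mod 60).
  Combine with x ≡ 3 (mod 14): gcd(60, 14) = 2, and 3 - 0 = 3 is NOT divisible by 2.
    ⇒ system is inconsistent (no integer solution).

No solution (the system is inconsistent).
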